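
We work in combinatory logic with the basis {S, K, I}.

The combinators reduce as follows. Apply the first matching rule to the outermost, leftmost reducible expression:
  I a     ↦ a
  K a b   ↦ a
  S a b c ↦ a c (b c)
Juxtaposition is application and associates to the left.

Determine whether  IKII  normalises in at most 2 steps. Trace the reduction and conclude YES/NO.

  start: IKII
  step 1: KII
  step 2: I

Answer: YES — reaches normal form I in 2 ≤ 2 steps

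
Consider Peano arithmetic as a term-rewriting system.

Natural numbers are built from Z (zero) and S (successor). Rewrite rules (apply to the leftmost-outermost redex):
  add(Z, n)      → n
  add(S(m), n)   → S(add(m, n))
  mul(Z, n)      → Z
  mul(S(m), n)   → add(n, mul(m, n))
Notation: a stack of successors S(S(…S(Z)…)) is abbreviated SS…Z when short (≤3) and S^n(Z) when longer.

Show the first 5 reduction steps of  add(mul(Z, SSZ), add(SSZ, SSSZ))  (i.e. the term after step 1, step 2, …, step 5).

Answer: after 5 steps: S^5(Z)

Reduction:
  start: add(mul(Z, SSZ), add(SSZ, SSSZ))
  →1  add(Z, add(SSZ, SSSZ))
  →2  add(SSZ, SSSZ)
  →3  S(add(SZ, SSSZ))
  →4  S(S(add(Z, SSSZ)))
  →5  S^5(Z)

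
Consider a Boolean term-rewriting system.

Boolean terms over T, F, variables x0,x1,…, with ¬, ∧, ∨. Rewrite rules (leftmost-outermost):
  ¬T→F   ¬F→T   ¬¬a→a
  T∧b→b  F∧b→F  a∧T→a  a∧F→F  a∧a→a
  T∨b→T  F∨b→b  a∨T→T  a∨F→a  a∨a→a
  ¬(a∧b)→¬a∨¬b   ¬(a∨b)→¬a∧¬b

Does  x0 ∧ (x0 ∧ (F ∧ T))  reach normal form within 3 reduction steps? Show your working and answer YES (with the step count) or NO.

  start: x0 ∧ (x0 ∧ (F ∧ T))
  →1  x0 ∧ (x0 ∧ F)
  →2  x0 ∧ F
  →3  F

Answer: YES — reaches normal form F in 3 ≤ 3 steps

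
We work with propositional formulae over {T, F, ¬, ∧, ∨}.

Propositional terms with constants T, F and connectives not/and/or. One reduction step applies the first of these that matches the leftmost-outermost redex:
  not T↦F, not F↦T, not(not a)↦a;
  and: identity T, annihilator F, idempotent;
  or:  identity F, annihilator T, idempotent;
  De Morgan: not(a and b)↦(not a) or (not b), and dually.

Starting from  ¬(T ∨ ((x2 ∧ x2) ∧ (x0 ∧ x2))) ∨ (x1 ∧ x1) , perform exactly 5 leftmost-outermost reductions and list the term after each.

Answer: after 5 steps: x1

Reduction:
  start: ¬(T ∨ ((x2 ∧ x2) ∧ (x0 ∧ x2))) ∨ (x1 ∧ x1)
  [1] (¬T ∧ ¬((x2 ∧ x2) ∧ (x0 ∧ x2))) ∨ (x1 ∧ x1)
  [2] (F ∧ ¬((x2 ∧ x2) ∧ (x0 ∧ x2))) ∨ (x1 ∧ x1)
  [3] F ∨ (x1 ∧ x1)
  [4] x1 ∧ x1
  [5] x1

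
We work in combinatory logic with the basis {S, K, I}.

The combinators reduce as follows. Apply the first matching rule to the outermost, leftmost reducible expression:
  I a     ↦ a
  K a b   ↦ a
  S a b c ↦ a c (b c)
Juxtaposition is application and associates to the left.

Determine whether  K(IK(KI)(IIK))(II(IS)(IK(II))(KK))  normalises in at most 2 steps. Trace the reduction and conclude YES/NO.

Answer: NO — after 2 steps the term is K(KI)(IIK), not yet normal

Reduction:
  start: K(IK(KI)(IIK))(II(IS)(IK(II))(KK))
  [1] IK(KI)(IIK)
  [2] K(KI)(IIK)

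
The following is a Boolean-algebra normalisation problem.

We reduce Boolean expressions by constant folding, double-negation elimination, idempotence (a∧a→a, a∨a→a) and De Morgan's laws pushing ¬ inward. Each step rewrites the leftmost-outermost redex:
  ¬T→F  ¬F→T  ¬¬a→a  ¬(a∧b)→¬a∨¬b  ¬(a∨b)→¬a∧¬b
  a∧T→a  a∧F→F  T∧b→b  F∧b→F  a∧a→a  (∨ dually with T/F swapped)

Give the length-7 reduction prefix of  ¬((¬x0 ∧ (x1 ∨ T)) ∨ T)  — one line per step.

Answer: after 7 steps: x0 ∧ ¬T

Reduction:
  start: ¬((¬x0 ∧ (x1 ∨ T)) ∨ T)
  step 1: ¬(¬x0 ∧ (x1 ∨ T)) ∧ ¬T
  step 2: (¬¬x0 ∨ ¬(x1 ∨ T)) ∧ ¬T
  step 3: (x0 ∨ ¬(x1 ∨ T)) ∧ ¬T
  step 4: (x0 ∨ (¬x1 ∧ ¬T)) ∧ ¬T
  step 5: (x0 ∨ (¬x1 ∧ F)) ∧ ¬T
  step 6: (x0 ∨ F) ∧ ¬T
  step 7: x0 ∧ ¬T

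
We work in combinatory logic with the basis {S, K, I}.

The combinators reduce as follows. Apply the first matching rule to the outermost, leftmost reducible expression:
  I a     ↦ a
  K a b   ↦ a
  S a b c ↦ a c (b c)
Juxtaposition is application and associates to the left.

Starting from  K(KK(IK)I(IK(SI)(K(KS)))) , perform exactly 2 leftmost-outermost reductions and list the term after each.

Answer: after 2 steps: KI

Reduction:
  start: K(KK(IK)I(IK(SI)(K(KS))))
  [1] K(KI(IK(SI)(K(KS))))
  [2] KI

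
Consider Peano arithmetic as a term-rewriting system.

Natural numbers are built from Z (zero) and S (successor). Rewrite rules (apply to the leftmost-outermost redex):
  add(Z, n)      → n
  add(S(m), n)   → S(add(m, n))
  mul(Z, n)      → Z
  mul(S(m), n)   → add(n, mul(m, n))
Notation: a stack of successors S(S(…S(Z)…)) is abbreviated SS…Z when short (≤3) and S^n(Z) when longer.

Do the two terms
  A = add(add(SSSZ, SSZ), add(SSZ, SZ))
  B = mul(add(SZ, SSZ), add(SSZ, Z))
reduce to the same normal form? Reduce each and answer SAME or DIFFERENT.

Answer: DIFFERENT — A ⇓ S^8(Z), B ⇓ S^6(Z)

Working:
Term A:
  start: add(add(SSSZ, SSZ), add(SSZ, SZ))
  [1] add(S(add(SSZ, SSZ)), add(SSZ, SZ))
  [2] S(add(add(SSZ, SSZ), add(SSZ, SZ)))
  [3] S(add(S(add(SZ, SSZ)), add(SSZ, SZ)))
  [4] S(S(add(add(SZ, SSZ), add(SSZ, SZ))))
  [5] S(S(add(S(add(Z, SSZ)), add(SSZ, SZ))))
  [6] S(S(S(add(add(Z, SSZ), add(SSZ, SZ)))))
  [7] S(S(S(add(SSZ, add(SSZ, SZ)))))
  [8] S(S(S(S(add(SZ, add(SSZ, SZ))))))
  [9] S(S(S(S(S(add(Z, add(SSZ, SZ)))))))
  [10] S(S(S(S(S(add(SSZ, SZ))))))
  [11] S(S(S(S(S(S(add(SZ, SZ)))))))
  [12] S(S(S(S(S(S(S(add(Z, SZ))))))))
  [13] S^8(Z)

Term B:
  start: mul(add(SZ, SSZ), add(SSZ, Z))
  [1] mul(S(add(Z, SSZ)), add(SSZ, Z))
  [2] add(add(SSZ, Z), mul(add(Z, SSZ), add(SSZ, Z)))
  [3] add(S(add(SZ, Z)), mul(add(Z, SSZ), add(SSZ, Z)))
  [4] S(add(add(SZ, Z), mul(add(Z, SSZ), add(SSZ, Z))))
  [5] S(add(S(add(Z, Z)), mul(add(Z, SSZ), add(SSZ, Z))))
  [6] S(S(add(add(Z, Z), mul(add(Z, SSZ), add(SSZ, Z)))))
  [7] S(S(add(Z, mul(add(Z, SSZ), add(SSZ, Z)))))
  [8] S(S(mul(add(Z, SSZ), add(SSZ, Z))))
  [9] S(S(mul(SSZ, add(SSZ, Z))))
  [10] S(S(add(add(SSZ, Z), mul(SZ, add(SSZ, Z)))))
  [11] S(S(add(S(add(SZ, Z)), mul(SZ, add(SSZ, Z)))))
  [12] S(S(S(add(add(SZ, Z), mul(SZ, add(SSZ, Z))))))
  [13] S(S(S(add(S(add(Z, Z)), mul(SZ, add(SSZ, Z))))))
  [14] S(S(S(S(add(add(Z, Z), mul(SZ, add(SSZ, Z)))))))
  [15] S(S(S(S(add(Z, mul(SZ, add(SSZ, Z)))))))
  [16] S(S(S(S(mul(SZ, add(SSZ, Z))))))
  [17] S(S(S(S(add(add(SSZ, Z), mul(Z, add(SSZ, Z)))))))
  [18] S(S(S(S(add(S(add(SZ, Z)), mul(Z, add(SSZ, Z)))))))
  [19] S(S(S(S(S(add(add(SZ, Z), mul(Z, add(SSZ, Z))))))))
  [20] S(S(S(S(S(add(S(add(Z, Z)), mul(Z, add(SSZ, Z))))))))
  [21] S(S(S(S(S(S(add(add(Z, Z), mul(Z, add(SSZ, Z)))))))))
  [22] S(S(S(S(S(S(add(Z, mul(Z, add(SSZ, Z)))))))))
  [23] S(S(S(S(S(S(mul(Z, add(SSZ, Z))))))))
  [24] S^6(Z)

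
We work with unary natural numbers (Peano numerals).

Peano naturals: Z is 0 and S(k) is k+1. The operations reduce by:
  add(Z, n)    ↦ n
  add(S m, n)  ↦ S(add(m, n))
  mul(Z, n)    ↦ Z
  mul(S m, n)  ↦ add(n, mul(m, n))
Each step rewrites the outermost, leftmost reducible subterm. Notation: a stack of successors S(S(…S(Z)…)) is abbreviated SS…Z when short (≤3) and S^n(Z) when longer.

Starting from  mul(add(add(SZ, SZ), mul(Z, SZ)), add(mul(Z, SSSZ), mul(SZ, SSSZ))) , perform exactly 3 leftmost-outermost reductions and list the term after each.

Answer: after 3 steps: add(add(mul(Z, SSSZ), mul(SZ, SSSZ)), mul(add(add(Z, SZ), mul(Z, SZ)), add(mul(Z, SSSZ), mul(SZ, SSSZ))))

Reduction:
  start: mul(add(add(SZ, SZ), mul(Z, SZ)), add(mul(Z, SSSZ), mul(SZ, SSSZ)))
  [1] mul(add(S(add(Z, SZ)), mul(Z, SZ)), add(mul(Z, SSSZ), mul(SZ, SSSZ)))
  [2] mul(S(add(add(Z, SZ), mul(Z, SZ))), add(mul(Z, SSSZ), mul(SZ, SSSZ)))
  [3] add(add(mul(Z, SSSZ), mul(SZ, SSSZ)), mul(add(add(Z, SZ), mul(Z, SZ)), add(mul(Z, SSSZ), mul(SZ, SSSZ))))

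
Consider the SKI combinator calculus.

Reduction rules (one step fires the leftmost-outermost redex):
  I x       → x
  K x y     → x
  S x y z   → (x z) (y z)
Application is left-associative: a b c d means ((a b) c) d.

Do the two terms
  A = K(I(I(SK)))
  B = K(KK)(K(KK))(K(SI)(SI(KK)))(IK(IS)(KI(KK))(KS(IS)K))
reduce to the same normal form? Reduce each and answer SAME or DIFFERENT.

Answer: DIFFERENT — A ⇓ K(SK), B ⇓ K(S(SK))

Working:
Term A:
  start: K(I(I(SK)))
  [1] K(I(SK))
  [2] K(SK)

Term B:
  start: K(KK)(K(KK))(K(SI)(SI(KK)))(IK(IS)(KI(KK))(KS(IS)K))
  [1] KK(K(SI)(SI(KK)))(IK(IS)(KI(KK))(KS(IS)K))
  [2] K(IK(IS)(KI(KK))(KS(IS)K))
  [3] K(K(IS)(KI(KK))(KS(IS)K))
  [4] K(IS(KS(IS)K))
  [5] K(S(KS(IS)K))
  [6] K(S(SK))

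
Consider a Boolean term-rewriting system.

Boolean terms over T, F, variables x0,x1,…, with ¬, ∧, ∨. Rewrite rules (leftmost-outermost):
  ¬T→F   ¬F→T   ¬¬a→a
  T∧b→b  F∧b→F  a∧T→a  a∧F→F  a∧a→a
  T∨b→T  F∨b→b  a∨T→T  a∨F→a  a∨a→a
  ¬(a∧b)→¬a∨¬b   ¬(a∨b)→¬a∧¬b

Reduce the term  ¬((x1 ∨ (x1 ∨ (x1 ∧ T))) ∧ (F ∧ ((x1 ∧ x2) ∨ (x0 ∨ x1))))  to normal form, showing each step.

  start: ¬((x1 ∨ (x1 ∨ (x1 ∧ T))) ∧ (F ∧ ((x1 ∧ x2) ∨ (x0 ∨ x1))))
  [1] ¬(x1 ∨ (x1 ∨ (x1 ∧ T))) ∨ ¬(F ∧ ((x1 ∧ x2) ∨ (x0 ∨ x1)))
  [2] (¬x1 ∧ ¬(x1 ∨ (x1 ∧ T))) ∨ ¬(F ∧ ((x1 ∧ x2) ∨ (x0 ∨ x1)))
  [3] (¬x1 ∧ (¬x1 ∧ ¬(x1 ∧ T))) ∨ ¬(F ∧ ((x1 ∧ x2) ∨ (x0 ∨ x1)))
  [4] (¬x1 ∧ (¬x1 ∧ (¬x1 ∨ ¬T))) ∨ ¬(F ∧ ((x1 ∧ x2) ∨ (x0 ∨ x1)))
  [5] (¬x1 ∧ (¬x1 ∧ (¬x1 ∨ F))) ∨ ¬(F ∧ ((x1 ∧ x2) ∨ (x0 ∨ x1)))
  [6] (¬x1 ∧ (¬x1 ∧ ¬x1)) ∨ ¬(F ∧ ((x1 ∧ x2) ∨ (x0 ∨ x1)))
  [7] (¬x1 ∧ ¬x1) ∨ ¬(F ∧ ((x1 ∧ x2) ∨ (x0 ∨ x1)))
  [8] ¬x1 ∨ ¬(F ∧ ((x1 ∧ x2) ∨ (x0 ∨ x1)))
  [9] ¬x1 ∨ (¬F ∨ ¬((x1 ∧ x2) ∨ (x0 ∨ x1)))
  [10] ¬x1 ∨ (T ∨ ¬((x1 ∧ x2) ∨ (x0 ∨ x1)))
  [11] ¬x1 ∨ T
  [12] T

Answer: normal form = T  (in 12 steps)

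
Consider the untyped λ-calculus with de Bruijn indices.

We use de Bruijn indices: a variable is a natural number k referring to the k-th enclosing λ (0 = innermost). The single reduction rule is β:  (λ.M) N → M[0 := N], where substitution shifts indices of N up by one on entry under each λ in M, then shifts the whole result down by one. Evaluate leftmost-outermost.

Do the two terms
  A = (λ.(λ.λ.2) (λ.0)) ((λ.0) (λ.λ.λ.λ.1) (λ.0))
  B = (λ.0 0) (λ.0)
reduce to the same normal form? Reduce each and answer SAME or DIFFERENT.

Term A:
  start: (λ.(λ.λ.2) (λ.0)) ((λ.0) (λ.λ.λ.λ.1) (λ.0))
  →1  (λ.λ.(λ.0) (λ.λ.λ.λ.1) (λ.0)) (λ.0)
  →2  λ.(λ.0) (λ.λ.λ.λ.1) (λ.0)
  →3  λ.(λ.λ.λ.λ.1) (λ.0)
  →4  λ.λ.λ.λ.1

Term B:
  start: (λ.0 0) (λ.0)
  →1  (λ.0) (λ.0)
  →2  λ.0

Answer: DIFFERENT — A ⇓ λ.λ.λ.λ.1, B ⇓ λ.0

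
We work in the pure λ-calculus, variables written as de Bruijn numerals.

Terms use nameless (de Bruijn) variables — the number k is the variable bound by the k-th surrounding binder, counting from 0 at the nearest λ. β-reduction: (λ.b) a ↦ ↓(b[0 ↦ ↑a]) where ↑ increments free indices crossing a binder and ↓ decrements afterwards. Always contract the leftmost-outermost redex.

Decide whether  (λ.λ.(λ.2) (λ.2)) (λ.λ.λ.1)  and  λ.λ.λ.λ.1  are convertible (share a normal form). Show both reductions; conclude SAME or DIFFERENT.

Answer: SAME — A ⇓ λ.λ.λ.λ.1, B ⇓ λ.λ.λ.λ.1

Working:
Term A:
  start: (λ.λ.(λ.2) (λ.2)) (λ.λ.λ.1)
  →1  λ.(λ.λ.λ.λ.1) (λ.λ.λ.λ.1)
  →2  λ.λ.λ.λ.1

Term B:
  start: λ.λ.λ.λ.1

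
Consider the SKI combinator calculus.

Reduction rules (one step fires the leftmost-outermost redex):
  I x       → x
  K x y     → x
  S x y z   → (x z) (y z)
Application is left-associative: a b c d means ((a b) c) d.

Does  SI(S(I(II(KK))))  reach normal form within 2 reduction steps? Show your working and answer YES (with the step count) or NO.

  start: SI(S(I(II(KK))))
  [1] SI(S(II(KK)))
  [2] SI(S(I(KK)))

Answer: NO — after 2 steps the term is SI(S(I(KK))), not yet normal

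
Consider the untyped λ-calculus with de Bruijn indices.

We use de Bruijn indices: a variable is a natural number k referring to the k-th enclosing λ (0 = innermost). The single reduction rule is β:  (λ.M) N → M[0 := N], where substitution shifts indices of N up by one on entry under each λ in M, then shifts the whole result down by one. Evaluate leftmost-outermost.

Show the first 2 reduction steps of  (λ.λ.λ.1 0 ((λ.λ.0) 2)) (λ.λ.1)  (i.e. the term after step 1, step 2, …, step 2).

Answer: after 2 steps: λ.λ.1 0 (λ.0)

Reduction:
  start: (λ.λ.λ.1 0 ((λ.λ.0) 2)) (λ.λ.1)
  [1] λ.λ.1 0 ((λ.λ.0) (λ.λ.1))
  [2] λ.λ.1 0 (λ.0)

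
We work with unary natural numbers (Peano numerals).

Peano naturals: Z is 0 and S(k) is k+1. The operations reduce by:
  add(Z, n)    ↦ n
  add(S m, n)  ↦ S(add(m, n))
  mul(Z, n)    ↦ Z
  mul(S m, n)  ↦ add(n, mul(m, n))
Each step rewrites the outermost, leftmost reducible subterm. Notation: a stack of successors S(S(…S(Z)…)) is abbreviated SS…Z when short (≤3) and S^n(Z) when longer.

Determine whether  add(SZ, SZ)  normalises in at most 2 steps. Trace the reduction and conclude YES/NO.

  start: add(SZ, SZ)
  [1] S(add(Z, SZ))
  [2] SSZ

Answer: YES — reaches normal form SSZ in 2 ≤ 2 steps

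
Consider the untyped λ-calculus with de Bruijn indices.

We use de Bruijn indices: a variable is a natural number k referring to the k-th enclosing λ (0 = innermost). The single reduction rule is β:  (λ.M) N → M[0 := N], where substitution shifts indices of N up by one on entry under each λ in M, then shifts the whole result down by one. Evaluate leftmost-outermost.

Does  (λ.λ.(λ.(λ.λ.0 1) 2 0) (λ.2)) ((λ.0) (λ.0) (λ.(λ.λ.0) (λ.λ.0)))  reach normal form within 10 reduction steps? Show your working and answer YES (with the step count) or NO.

  start: (λ.λ.(λ.(λ.λ.0 1) 2 0) (λ.2)) ((λ.0) (λ.0) (λ.(λ.λ.0) (λ.λ.0)))
  step 1: λ.(λ.(λ.λ.0 1) ((λ.0) (λ.0) (λ.(λ.λ.0) (λ.λ.0))) 0) (λ.(λ.0) (λ.0) (λ.(λ.λ.0) (λ.λ.0)))
  step 2: λ.(λ.λ.0 1) ((λ.0) (λ.0) (λ.(λ.λ.0) (λ.λ.0))) (λ.(λ.0) (λ.0) (λ.(λ.λ.0) (λ.λ.0)))
  step 3: λ.(λ.0 ((λ.0) (λ.0) (λ.(λ.λ.0) (λ.λ.0)))) (λ.(λ.0) (λ.0) (λ.(λ.λ.0) (λ.λ.0)))
  step 4: λ.(λ.(λ.0) (λ.0) (λ.(λ.λ.0) (λ.λ.0))) ((λ.0) (λ.0) (λ.(λ.λ.0) (λ.λ.0)))
  step 5: λ.(λ.0) (λ.0) (λ.(λ.λ.0) (λ.λ.0))
  step 6: λ.(λ.0) (λ.(λ.λ.0) (λ.λ.0))
  step 7: λ.λ.(λ.λ.0) (λ.λ.0)
  step 8: λ.λ.λ.0

Answer: YES — reaches normal form λ.λ.λ.0 in 8 ≤ 10 steps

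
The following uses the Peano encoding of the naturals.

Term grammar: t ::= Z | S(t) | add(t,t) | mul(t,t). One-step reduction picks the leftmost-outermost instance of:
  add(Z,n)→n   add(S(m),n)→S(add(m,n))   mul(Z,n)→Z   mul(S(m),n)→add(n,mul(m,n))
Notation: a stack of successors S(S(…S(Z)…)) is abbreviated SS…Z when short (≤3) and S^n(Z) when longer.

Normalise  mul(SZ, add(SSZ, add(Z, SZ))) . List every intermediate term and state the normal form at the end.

Answer: normal form = SSSZ  (in 10 steps)

Derivation:
  start: mul(SZ, add(SSZ, add(Z, SZ)))
  →1  add(add(SSZ, add(Z, SZ)), mul(Z, add(SSZ, add(Z, SZ))))
  →2  add(S(add(SZ, add(Z, SZ))), mul(Z, add(SSZ, add(Z, SZ))))
  →3  S(add(add(SZ, add(Z, SZ)), mul(Z, add(SSZ, add(Z, SZ)))))
  →4  S(add(S(add(Z, add(Z, SZ))), mul(Z, add(SSZ, add(Z, SZ)))))
  →5  S(S(add(add(Z, add(Z, SZ)), mul(Z, add(SSZ, add(Z, SZ))))))
  →6  S(S(add(add(Z, SZ), mul(Z, add(SSZ, add(Z, SZ))))))
  →7  S(S(add(SZ, mul(Z, add(SSZ, add(Z, SZ))))))
  →8  S(S(S(add(Z, mul(Z, add(SSZ, add(Z, SZ)))))))
  →9  S(S(S(mul(Z, add(SSZ, add(Z, SZ))))))
  →10  SSSZ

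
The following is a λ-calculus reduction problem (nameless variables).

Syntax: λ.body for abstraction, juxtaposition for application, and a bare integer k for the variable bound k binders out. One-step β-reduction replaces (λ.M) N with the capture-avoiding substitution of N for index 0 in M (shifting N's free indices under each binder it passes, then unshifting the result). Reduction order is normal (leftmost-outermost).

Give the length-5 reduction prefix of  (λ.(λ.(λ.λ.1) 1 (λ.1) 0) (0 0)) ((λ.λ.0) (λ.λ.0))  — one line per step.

Answer: after 5 steps: (λ.0) ((λ.λ.0) (λ.λ.0) ((λ.λ.0) (λ.λ.0)))

Reduction:
  start: (λ.(λ.(λ.λ.1) 1 (λ.1) 0) (0 0)) ((λ.λ.0) (λ.λ.0))
  →1  (λ.(λ.λ.1) ((λ.λ.0) (λ.λ.0)) (λ.1) 0) ((λ.λ.0) (λ.λ.0) ((λ.λ.0) (λ.λ.0)))
  →2  (λ.λ.1) ((λ.λ.0) (λ.λ.0)) (λ.(λ.λ.0) (λ.λ.0) ((λ.λ.0) (λ.λ.0))) ((λ.λ.0) (λ.λ.0) ((λ.λ.0) (λ.λ.0)))
  →3  (λ.(λ.λ.0) (λ.λ.0)) (λ.(λ.λ.0) (λ.λ.0) ((λ.λ.0) (λ.λ.0))) ((λ.λ.0) (λ.λ.0) ((λ.λ.0) (λ.λ.0)))
  →4  (λ.λ.0) (λ.λ.0) ((λ.λ.0) (λ.λ.0) ((λ.λ.0) (λ.λ.0)))
  →5  (λ.0) ((λ.λ.0) (λ.λ.0) ((λ.λ.0) (λ.λ.0)))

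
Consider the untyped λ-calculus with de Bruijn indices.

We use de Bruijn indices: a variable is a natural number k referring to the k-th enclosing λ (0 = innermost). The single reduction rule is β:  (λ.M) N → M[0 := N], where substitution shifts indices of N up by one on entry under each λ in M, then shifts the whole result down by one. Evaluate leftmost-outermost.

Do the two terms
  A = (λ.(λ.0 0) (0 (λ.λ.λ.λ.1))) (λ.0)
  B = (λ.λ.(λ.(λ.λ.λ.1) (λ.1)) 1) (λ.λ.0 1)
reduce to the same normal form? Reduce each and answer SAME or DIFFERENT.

Answer: SAME — A ⇓ λ.λ.λ.1, B ⇓ λ.λ.λ.1

Working:
Term A:
  start: (λ.(λ.0 0) (0 (λ.λ.λ.λ.1))) (λ.0)
  [1] (λ.0 0) ((λ.0) (λ.λ.λ.λ.1))
  [2] (λ.0) (λ.λ.λ.λ.1) ((λ.0) (λ.λ.λ.λ.1))
  [3] (λ.λ.λ.λ.1) ((λ.0) (λ.λ.λ.λ.1))
  [4] λ.λ.λ.1

Term B:
  start: (λ.λ.(λ.(λ.λ.λ.1) (λ.1)) 1) (λ.λ.0 1)
  [1] λ.(λ.(λ.λ.λ.1) (λ.1)) (λ.λ.0 1)
  [2] λ.(λ.λ.λ.1) (λ.λ.λ.0 1)
  [3] λ.λ.λ.1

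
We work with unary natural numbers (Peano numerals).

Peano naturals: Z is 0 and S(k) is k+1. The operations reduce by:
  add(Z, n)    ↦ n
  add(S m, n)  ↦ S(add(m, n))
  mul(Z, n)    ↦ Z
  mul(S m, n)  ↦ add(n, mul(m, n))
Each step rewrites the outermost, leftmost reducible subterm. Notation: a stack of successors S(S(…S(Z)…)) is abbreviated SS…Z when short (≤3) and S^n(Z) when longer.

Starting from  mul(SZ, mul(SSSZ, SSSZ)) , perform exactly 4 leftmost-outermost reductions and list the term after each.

Answer: after 4 steps: S(add(add(SSZ, mul(SSZ, SSSZ)), mul(Z, mul(SSSZ, SSSZ))))

Reduction:
  start: mul(SZ, mul(SSSZ, SSSZ))
  →1  add(mul(SSSZ, SSSZ), mul(Z, mul(SSSZ, SSSZ)))
  →2  add(add(SSSZ, mul(SSZ, SSSZ)), mul(Z, mul(SSSZ, SSSZ)))
  →3  add(S(add(SSZ, mul(SSZ, SSSZ))), mul(Z, mul(SSSZ, SSSZ)))
  →4  S(add(add(SSZ, mul(SSZ, SSSZ)), mul(Z, mul(SSSZ, SSSZ))))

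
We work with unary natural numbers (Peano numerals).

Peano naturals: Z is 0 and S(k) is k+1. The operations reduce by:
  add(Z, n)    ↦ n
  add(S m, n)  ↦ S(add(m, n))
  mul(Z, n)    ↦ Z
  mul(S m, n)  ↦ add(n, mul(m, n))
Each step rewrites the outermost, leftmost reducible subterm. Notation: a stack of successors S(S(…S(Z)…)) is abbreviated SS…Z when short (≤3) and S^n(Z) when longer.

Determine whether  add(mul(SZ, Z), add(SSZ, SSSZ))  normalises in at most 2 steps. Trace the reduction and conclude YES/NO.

  start: add(mul(SZ, Z), add(SSZ, SSSZ))
  →1  add(add(Z, mul(Z, Z)), add(SSZ, SSSZ))
  →2  add(mul(Z, Z), add(SSZ, SSSZ))

Answer: NO — after 2 steps the term is add(mul(Z, Z), add(SSZ, SSSZ)), not yet normal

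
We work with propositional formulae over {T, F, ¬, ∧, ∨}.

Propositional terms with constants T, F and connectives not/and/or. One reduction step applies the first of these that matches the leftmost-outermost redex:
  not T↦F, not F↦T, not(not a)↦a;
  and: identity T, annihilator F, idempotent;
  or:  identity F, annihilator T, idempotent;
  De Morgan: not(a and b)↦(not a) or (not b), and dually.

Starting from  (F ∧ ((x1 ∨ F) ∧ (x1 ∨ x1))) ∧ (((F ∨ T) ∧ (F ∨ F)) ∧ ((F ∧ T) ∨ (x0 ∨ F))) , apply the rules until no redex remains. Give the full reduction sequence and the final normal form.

Answer: normal form = F  (in 2 steps)

Reduction:
  start: (F ∧ ((x1 ∨ F) ∧ (x1 ∨ x1))) ∧ (((F ∨ T) ∧ (F ∨ F)) ∧ ((F ∧ T) ∨ (x0 ∨ F)))
  [1] F ∧ (((F ∨ T) ∧ (F ∨ F)) ∧ ((F ∧ T) ∨ (x0 ∨ F)))
  [2] F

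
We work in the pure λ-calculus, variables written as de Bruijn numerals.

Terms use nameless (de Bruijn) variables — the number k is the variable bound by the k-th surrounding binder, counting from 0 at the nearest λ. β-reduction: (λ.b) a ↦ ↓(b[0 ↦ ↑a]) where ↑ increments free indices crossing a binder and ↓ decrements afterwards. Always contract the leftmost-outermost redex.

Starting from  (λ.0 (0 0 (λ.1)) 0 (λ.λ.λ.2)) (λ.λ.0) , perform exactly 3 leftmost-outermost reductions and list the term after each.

  start: (λ.0 (0 0 (λ.1)) 0 (λ.λ.λ.2)) (λ.λ.0)
  step 1: (λ.λ.0) ((λ.λ.0) (λ.λ.0) (λ.λ.λ.0)) (λ.λ.0) (λ.λ.λ.2)
  step 2: (λ.0) (λ.λ.0) (λ.λ.λ.2)
  step 3: (λ.λ.0) (λ.λ.λ.2)

Answer: after 3 steps: (λ.λ.0) (λ.λ.λ.2)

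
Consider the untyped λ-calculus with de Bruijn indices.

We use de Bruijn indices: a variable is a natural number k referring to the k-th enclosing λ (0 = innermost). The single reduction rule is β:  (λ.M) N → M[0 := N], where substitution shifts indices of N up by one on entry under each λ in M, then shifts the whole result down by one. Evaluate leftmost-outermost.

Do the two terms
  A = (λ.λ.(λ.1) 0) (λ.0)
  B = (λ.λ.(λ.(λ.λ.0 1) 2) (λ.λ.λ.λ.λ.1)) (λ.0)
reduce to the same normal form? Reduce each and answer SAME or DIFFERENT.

Answer: DIFFERENT — A ⇓ λ.0, B ⇓ λ.λ.0 (λ.0)

Derivation:
Term A:
  start: (λ.λ.(λ.1) 0) (λ.0)
  →1  λ.(λ.1) 0
  →2  λ.0

Term B:
  start: (λ.λ.(λ.(λ.λ.0 1) 2) (λ.λ.λ.λ.λ.1)) (λ.0)
  →1  λ.(λ.(λ.λ.0 1) (λ.0)) (λ.λ.λ.λ.λ.1)
  →2  λ.(λ.λ.0 1) (λ.0)
  →3  λ.λ.0 (λ.0)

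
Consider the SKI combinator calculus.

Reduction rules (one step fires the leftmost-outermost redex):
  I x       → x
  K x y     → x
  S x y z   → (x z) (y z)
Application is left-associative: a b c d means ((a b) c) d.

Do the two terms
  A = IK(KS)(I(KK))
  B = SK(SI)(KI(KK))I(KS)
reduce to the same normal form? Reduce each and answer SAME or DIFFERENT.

Term A:
  start: IK(KS)(I(KK))
  [1] K(KS)(I(KK))
  [2] KS

Term B:
  start: SK(SI)(KI(KK))I(KS)
  [1] K(KI(KK))(SI(KI(KK)))I(KS)
  [2] KI(KK)I(KS)
  [3] II(KS)
  [4] I(KS)
  [5] KS

Answer: SAME — A ⇓ KS, B ⇓ KS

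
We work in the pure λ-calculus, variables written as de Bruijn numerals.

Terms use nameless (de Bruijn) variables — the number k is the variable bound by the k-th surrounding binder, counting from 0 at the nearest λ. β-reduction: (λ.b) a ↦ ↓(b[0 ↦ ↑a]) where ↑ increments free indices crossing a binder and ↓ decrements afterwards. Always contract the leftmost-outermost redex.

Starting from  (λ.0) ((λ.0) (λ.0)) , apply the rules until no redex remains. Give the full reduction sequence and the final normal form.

Answer: normal form = λ.0  (in 2 steps)

Working:
  start: (λ.0) ((λ.0) (λ.0))
  step 1: (λ.0) (λ.0)
  step 2: λ.0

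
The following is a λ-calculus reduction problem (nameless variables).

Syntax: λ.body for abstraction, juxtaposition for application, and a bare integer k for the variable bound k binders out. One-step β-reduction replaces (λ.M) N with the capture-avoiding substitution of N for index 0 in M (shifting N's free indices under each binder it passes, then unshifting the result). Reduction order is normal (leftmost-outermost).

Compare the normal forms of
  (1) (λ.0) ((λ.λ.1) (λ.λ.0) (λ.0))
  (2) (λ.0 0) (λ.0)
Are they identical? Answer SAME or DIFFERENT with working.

Term A:
  start: (λ.0) ((λ.λ.1) (λ.λ.0) (λ.0))
  step 1: (λ.λ.1) (λ.λ.0) (λ.0)
  step 2: (λ.λ.λ.0) (λ.0)
  step 3: λ.λ.0

Term B:
  start: (λ.0 0) (λ.0)
  step 1: (λ.0) (λ.0)
  step 2: λ.0

Answer: DIFFERENT — A ⇓ λ.λ.0, B ⇓ λ.0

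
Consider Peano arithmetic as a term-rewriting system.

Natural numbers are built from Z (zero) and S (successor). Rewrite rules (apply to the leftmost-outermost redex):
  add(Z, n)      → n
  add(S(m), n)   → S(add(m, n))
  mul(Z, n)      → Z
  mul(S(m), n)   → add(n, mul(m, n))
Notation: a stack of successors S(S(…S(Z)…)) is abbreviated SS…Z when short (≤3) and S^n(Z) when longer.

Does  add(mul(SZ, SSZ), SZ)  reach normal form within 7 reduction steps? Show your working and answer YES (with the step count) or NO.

Answer: NO — after 7 steps the term is S(S(add(Z, SZ))), not yet normal

Derivation:
  start: add(mul(SZ, SSZ), SZ)
  step 1: add(add(SSZ, mul(Z, SSZ)), SZ)
  step 2: add(S(add(SZ, mul(Z, SSZ))), SZ)
  step 3: S(add(add(SZ, mul(Z, SSZ)), SZ))
  step 4: S(add(S(add(Z, mul(Z, SSZ))), SZ))
  step 5: S(S(add(add(Z, mul(Z, SSZ)), SZ)))
  step 6: S(S(add(mul(Z, SSZ), SZ)))
  step 7: S(S(add(Z, SZ)))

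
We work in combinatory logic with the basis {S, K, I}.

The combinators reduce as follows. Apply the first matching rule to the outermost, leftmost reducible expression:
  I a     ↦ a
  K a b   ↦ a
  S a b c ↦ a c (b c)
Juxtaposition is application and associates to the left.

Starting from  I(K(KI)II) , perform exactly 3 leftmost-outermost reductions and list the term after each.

  start: I(K(KI)II)
  step 1: K(KI)II
  step 2: KII
  step 3: I

Answer: after 3 steps: I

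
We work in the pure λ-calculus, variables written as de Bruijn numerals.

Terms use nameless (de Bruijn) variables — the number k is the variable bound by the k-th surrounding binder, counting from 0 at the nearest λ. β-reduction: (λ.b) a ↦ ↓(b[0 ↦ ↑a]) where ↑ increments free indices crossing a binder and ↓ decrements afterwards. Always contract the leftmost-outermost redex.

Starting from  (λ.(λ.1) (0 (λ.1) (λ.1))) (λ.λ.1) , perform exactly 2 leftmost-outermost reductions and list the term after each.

  start: (λ.(λ.1) (0 (λ.1) (λ.1))) (λ.λ.1)
  →1  (λ.λ.λ.1) ((λ.λ.1) (λ.λ.λ.1) (λ.λ.λ.1))
  →2  λ.λ.1

Answer: after 2 steps: λ.λ.1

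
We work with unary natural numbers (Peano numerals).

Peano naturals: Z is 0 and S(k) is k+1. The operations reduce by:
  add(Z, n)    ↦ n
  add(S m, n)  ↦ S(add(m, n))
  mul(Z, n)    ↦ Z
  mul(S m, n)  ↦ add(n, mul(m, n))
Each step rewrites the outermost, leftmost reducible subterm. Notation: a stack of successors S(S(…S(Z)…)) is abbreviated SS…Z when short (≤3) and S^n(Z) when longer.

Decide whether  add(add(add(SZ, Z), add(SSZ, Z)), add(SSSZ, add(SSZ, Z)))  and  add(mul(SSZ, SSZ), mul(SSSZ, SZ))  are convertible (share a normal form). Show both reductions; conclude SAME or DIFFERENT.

Term A:
  start: add(add(add(SZ, Z), add(SSZ, Z)), add(SSSZ, add(SSZ, Z)))
  [1] add(add(S(add(Z, Z)), add(SSZ, Z)), add(SSSZ, add(SSZ, Z)))
  [2] add(S(add(add(Z, Z), add(SSZ, Z))), add(SSSZ, add(SSZ, Z)))
  [3] S(add(add(add(Z, Z), add(SSZ, Z)), add(SSSZ, add(SSZ, Z))))
  [4] S(add(add(Z, add(SSZ, Z)), add(SSSZ, add(SSZ, Z))))
  [5] S(add(add(SSZ, Z), add(SSSZ, add(SSZ, Z))))
  [6] S(add(S(add(SZ, Z)), add(SSSZ, add(SSZ, Z))))
  [7] S(S(add(add(SZ, Z), add(SSSZ, add(SSZ, Z)))))
  [8] S(S(add(S(add(Z, Z)), add(SSSZ, add(SSZ, Z)))))
  [9] S(S(S(add(add(Z, Z), add(SSSZ, add(SSZ, Z))))))
  [10] S(S(S(add(Z, add(SSSZ, add(SSZ, Z))))))
  [11] S(S(S(add(SSSZ, add(SSZ, Z)))))
  [12] S(S(S(S(add(SSZ, add(SSZ, Z))))))
  [13] S(S(S(S(S(add(SZ, add(SSZ, Z)))))))
  [14] S(S(S(S(S(S(add(Z, add(SSZ, Z))))))))
  [15] S(S(S(S(S(S(add(SSZ, Z)))))))
  [16] S(S(S(S(S(S(S(add(SZ, Z))))))))
  [17] S(S(S(S(S(S(S(S(add(Z, Z)))))))))
  [18] S^8(Z)

Term B:
  start: add(mul(SSZ, SSZ), mul(SSSZ, SZ))
  [1] add(add(SSZ, mul(SZ, SSZ)), mul(SSSZ, SZ))
  [2] add(S(add(SZ, mul(SZ, SSZ))), mul(SSSZ, SZ))
  [3] S(add(add(SZ, mul(SZ, SSZ)), mul(SSSZ, SZ)))
  [4] S(add(S(add(Z, mul(SZ, SSZ))), mul(SSSZ, SZ)))
  [5] S(S(add(add(Z, mul(SZ, SSZ)), mul(SSSZ, SZ))))
  [6] S(S(add(mul(SZ, SSZ), mul(SSSZ, SZ))))
  [7] S(S(add(add(SSZ, mul(Z, SSZ)), mul(SSSZ, SZ))))
  [8] S(S(add(S(add(SZ, mul(Z, SSZ))), mul(SSSZ, SZ))))
  [9] S(S(S(add(add(SZ, mul(Z, SSZ)), mul(SSSZ, SZ)))))
  [10] S(S(S(add(S(add(Z, mul(Z, SSZ))), mul(SSSZ, SZ)))))
  [11] S(S(S(S(add(add(Z, mul(Z, SSZ)), mul(SSSZ, SZ))))))
  [12] S(S(S(S(add(mul(Z, SSZ), mul(SSSZ, SZ))))))
  [13] S(S(S(S(add(Z, mul(SSSZ, SZ))))))
  [14] S(S(S(S(mul(SSSZ, SZ)))))
  [15] S(S(S(S(add(SZ, mul(SSZ, SZ))))))
  [16] S(S(S(S(S(add(Z, mul(SSZ, SZ)))))))
  [17] S(S(S(S(S(mul(SSZ, SZ))))))
  [18] S(S(S(S(S(add(SZ, mul(SZ, SZ)))))))
  [19] S(S(S(S(S(S(add(Z, mul(SZ, SZ))))))))
  [20] S(S(S(S(S(S(mul(SZ, SZ)))))))
  [21] S(S(S(S(S(S(add(SZ, mul(Z, SZ))))))))
  [22] S(S(S(S(S(S(S(add(Z, mul(Z, SZ)))))))))
  [23] S(S(S(S(S(S(S(mul(Z, SZ))))))))
  [24] S^7(Z)

Answer: DIFFERENT — A ⇓ S^8(Z), B ⇓ S^7(Z)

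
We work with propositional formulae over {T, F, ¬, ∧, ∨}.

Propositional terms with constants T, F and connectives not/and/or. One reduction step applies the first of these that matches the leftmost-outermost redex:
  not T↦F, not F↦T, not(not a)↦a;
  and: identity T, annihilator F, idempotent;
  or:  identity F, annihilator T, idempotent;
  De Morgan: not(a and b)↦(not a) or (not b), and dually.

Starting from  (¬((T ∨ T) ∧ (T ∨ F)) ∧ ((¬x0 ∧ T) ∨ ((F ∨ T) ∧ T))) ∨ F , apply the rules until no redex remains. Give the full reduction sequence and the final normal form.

Answer: normal form = F  (in 10 steps)

Working:
  start: (¬((T ∨ T) ∧ (T ∨ F)) ∧ ((¬x0 ∧ T) ∨ ((F ∨ T) ∧ T))) ∨ F
  →1  ¬((T ∨ T) ∧ (T ∨ F)) ∧ ((¬x0 ∧ T) ∨ ((F ∨ T) ∧ T))
  →2  (¬(T ∨ T) ∨ ¬(T ∨ F)) ∧ ((¬x0 ∧ T) ∨ ((F ∨ T) ∧ T))
  →3  ((¬T ∧ ¬T) ∨ ¬(T ∨ F)) ∧ ((¬x0 ∧ T) ∨ ((F ∨ T) ∧ T))
  →4  (¬T ∨ ¬(T ∨ F)) ∧ ((¬x0 ∧ T) ∨ ((F ∨ T) ∧ T))
  →5  (F ∨ ¬(T ∨ F)) ∧ ((¬x0 ∧ T) ∨ ((F ∨ T) ∧ T))
  →6  ¬(T ∨ F) ∧ ((¬x0 ∧ T) ∨ ((F ∨ T) ∧ T))
  →7  (¬T ∧ ¬F) ∧ ((¬x0 ∧ T) ∨ ((F ∨ T) ∧ T))
  →8  (F ∧ ¬F) ∧ ((¬x0 ∧ T) ∨ ((F ∨ T) ∧ T))
  →9  F ∧ ((¬x0 ∧ T) ∨ ((F ∨ T) ∧ T))
  →10  F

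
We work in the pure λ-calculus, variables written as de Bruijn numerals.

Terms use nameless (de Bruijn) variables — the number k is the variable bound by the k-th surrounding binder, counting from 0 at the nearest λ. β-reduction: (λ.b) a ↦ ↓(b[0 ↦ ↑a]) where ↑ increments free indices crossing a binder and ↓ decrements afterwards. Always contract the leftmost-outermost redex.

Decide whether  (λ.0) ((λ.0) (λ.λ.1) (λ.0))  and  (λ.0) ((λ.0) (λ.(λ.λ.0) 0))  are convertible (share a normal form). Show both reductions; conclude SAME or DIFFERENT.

Term A:
  start: (λ.0) ((λ.0) (λ.λ.1) (λ.0))
  →1  (λ.0) (λ.λ.1) (λ.0)
  →2  (λ.λ.1) (λ.0)
  →3  λ.λ.0

Term B:
  start: (λ.0) ((λ.0) (λ.(λ.λ.0) 0))
  →1  (λ.0) (λ.(λ.λ.0) 0)
  →2  λ.(λ.λ.0) 0
  →3  λ.λ.0

Answer: SAME — A ⇓ λ.λ.0, B ⇓ λ.λ.0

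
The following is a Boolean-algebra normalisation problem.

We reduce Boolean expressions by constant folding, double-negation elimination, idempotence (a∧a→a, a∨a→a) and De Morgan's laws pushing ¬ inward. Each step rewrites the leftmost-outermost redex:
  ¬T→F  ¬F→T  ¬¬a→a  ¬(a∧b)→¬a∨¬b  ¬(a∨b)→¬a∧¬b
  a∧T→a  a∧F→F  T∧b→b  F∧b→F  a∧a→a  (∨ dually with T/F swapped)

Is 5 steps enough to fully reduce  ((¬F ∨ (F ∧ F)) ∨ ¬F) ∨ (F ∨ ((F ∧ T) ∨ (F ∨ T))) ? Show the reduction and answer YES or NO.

  start: ((¬F ∨ (F ∧ F)) ∨ ¬F) ∨ (F ∨ ((F ∧ T) ∨ (F ∨ T)))
  →1  ((T ∨ (F ∧ F)) ∨ ¬F) ∨ (F ∨ ((F ∧ T) ∨ (F ∨ T)))
  →2  (T ∨ ¬F) ∨ (F ∨ ((F ∧ T) ∨ (F ∨ T)))
  →3  T ∨ (F ∨ ((F ∧ T) ∨ (F ∨ T)))
  →4  T

Answer: YES — reaches normal form T in 4 ≤ 5 steps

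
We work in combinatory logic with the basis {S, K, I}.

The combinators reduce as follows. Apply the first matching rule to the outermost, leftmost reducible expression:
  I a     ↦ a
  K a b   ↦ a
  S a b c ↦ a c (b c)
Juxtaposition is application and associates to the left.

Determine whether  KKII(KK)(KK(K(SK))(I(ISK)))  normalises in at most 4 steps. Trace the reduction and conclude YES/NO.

  start: KKII(KK)(KK(K(SK))(I(ISK)))
  [1] KI(KK)(KK(K(SK))(I(ISK)))
  [2] I(KK(K(SK))(I(ISK)))
  [3] KK(K(SK))(I(ISK))
  [4] K(I(ISK))

Answer: NO — after 4 steps the term is K(I(ISK)), not yet normal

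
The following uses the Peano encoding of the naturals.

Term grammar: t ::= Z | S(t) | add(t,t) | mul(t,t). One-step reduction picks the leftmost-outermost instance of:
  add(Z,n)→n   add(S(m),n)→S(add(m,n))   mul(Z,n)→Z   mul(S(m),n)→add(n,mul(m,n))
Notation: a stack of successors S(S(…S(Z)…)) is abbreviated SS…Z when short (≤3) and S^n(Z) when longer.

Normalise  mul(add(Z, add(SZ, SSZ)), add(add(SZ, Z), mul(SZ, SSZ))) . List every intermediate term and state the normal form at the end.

  start: mul(add(Z, add(SZ, SSZ)), add(add(SZ, Z), mul(SZ, SSZ)))
  step 1: mul(add(SZ, SSZ), add(add(SZ, Z), mul(SZ, SSZ)))
  step 2: mul(S(add(Z, SSZ)), add(add(SZ, Z), mul(SZ, SSZ)))
  step 3: add(add(add(SZ, Z), mul(SZ, SSZ)), mul(add(Z, SSZ), add(add(SZ, Z), mul(SZ, SSZ))))
  step 4: add(add(S(add(Z, Z)), mul(SZ, SSZ)), mul(add(Z, SSZ), add(add(SZ, Z), mul(SZ, SSZ))))
  step 5: add(S(add(add(Z, Z), mul(SZ, SSZ))), mul(add(Z, SSZ), add(add(SZ, Z), mul(SZ, SSZ))))
  step 6: S(add(add(add(Z, Z), mul(SZ, SSZ)), mul(add(Z, SSZ), add(add(SZ, Z), mul(SZ, SSZ)))))
  step 7: S(add(add(Z, mul(SZ, SSZ)), mul(add(Z, SSZ), add(add(SZ, Z), mul(SZ, SSZ)))))
  step 8: S(add(mul(SZ, SSZ), mul(add(Z, SSZ), add(add(SZ, Z), mul(SZ, SSZ)))))
  step 9: S(add(add(SSZ, mul(Z, SSZ)), mul(add(Z, SSZ), add(add(SZ, Z), mul(SZ, SSZ)))))
  step 10: S(add(S(add(SZ, mul(Z, SSZ))), mul(add(Z, SSZ), add(add(SZ, Z), mul(SZ, SSZ)))))
  step 11: S(S(add(add(SZ, mul(Z, SSZ)), mul(add(Z, SSZ), add(add(SZ, Z), mul(SZ, SSZ))))))
  step 12: S(S(add(S(add(Z, mul(Z, SSZ))), mul(add(Z, SSZ), add(add(SZ, Z), mul(SZ, SSZ))))))
  step 13: S(S(S(add(add(Z, mul(Z, SSZ)), mul(add(Z, SSZ), add(add(SZ, Z), mul(SZ, SSZ)))))))
  step 14: S(S(S(add(mul(Z, SSZ), mul(add(Z, SSZ), add(add(SZ, Z), mul(SZ, SSZ)))))))
  step 15: S(S(S(add(Z, mul(add(Z, SSZ), add(add(SZ, Z), mul(SZ, SSZ)))))))
  step 16: S(S(S(mul(add(Z, SSZ), add(add(SZ, Z), mul(SZ, SSZ))))))
  step 17: S(S(S(mul(SSZ, add(add(SZ, Z), mul(SZ, SSZ))))))
  step 18: S(S(S(add(add(add(SZ, Z), mul(SZ, SSZ)), mul(SZ, add(add(SZ, Z), mul(SZ, SSZ)))))))
  step 19: S(S(S(add(add(S(add(Z, Z)), mul(SZ, SSZ)), mul(SZ, add(add(SZ, Z), mul(SZ, SSZ)))))))
  step 20: S(S(S(add(S(add(add(Z, Z), mul(SZ, SSZ))), mul(SZ, add(add(SZ, Z), mul(SZ, SSZ)))))))
  step 21: S(S(S(S(add(add(add(Z, Z), mul(SZ, SSZ)), mul(SZ, add(add(SZ, Z), mul(SZ, SSZ))))))))
  step 22: S(S(S(S(add(add(Z, mul(SZ, SSZ)), mul(SZ, add(add(SZ, Z), mul(SZ, SSZ))))))))
  step 23: S(S(S(S(add(mul(SZ, SSZ), mul(SZ, add(add(SZ, Z), mul(SZ, SSZ))))))))
  step 24: S(S(S(S(add(add(SSZ, mul(Z, SSZ)), mul(SZ, add(add(SZ, Z), mul(SZ, SSZ))))))))
  step 25: S(S(S(S(add(S(add(SZ, mul(Z, SSZ))), mul(SZ, add(add(SZ, Z), mul(SZ, SSZ))))))))
  step 26: S(S(S(S(S(add(add(SZ, mul(Z, SSZ)), mul(SZ, add(add(SZ, Z), mul(SZ, SSZ)))))))))
  step 27: S(S(S(S(S(add(S(add(Z, mul(Z, SSZ))), mul(SZ, add(add(SZ, Z), mul(SZ, SSZ)))))))))
  step 28: S(S(S(S(S(S(add(add(Z, mul(Z, SSZ)), mul(SZ, add(add(SZ, Z), mul(SZ, SSZ))))))))))
  step 29: S(S(S(S(S(S(add(mul(Z, SSZ), mul(SZ, add(add(SZ, Z), mul(SZ, SSZ))))))))))
  step 30: S(S(S(S(S(S(add(Z, mul(SZ, add(add(SZ, Z), mul(SZ, SSZ))))))))))
  step 31: S(S(S(S(S(S(mul(SZ, add(add(SZ, Z), mul(SZ, SSZ)))))))))
  step 32: S(S(S(S(S(S(add(add(add(SZ, Z), mul(SZ, SSZ)), mul(Z, add(add(SZ, Z), mul(SZ, SSZ))))))))))
  step 33: S(S(S(S(S(S(add(add(S(add(Z, Z)), mul(SZ, SSZ)), mul(Z, add(add(SZ, Z), mul(SZ, SSZ))))))))))
  step 34: S(S(S(S(S(S(add(S(add(add(Z, Z), mul(SZ, SSZ))), mul(Z, add(add(SZ, Z), mul(SZ, SSZ))))))))))
  step 35: S(S(S(S(S(S(S(add(add(add(Z, Z), mul(SZ, SSZ)), mul(Z, add(add(SZ, Z), mul(SZ, SSZ)))))))))))
  step 36: S(S(S(S(S(S(S(add(add(Z, mul(SZ, SSZ)), mul(Z, add(add(SZ, Z), mul(SZ, SSZ)))))))))))
  step 37: S(S(S(S(S(S(S(add(mul(SZ, SSZ), mul(Z, add(add(SZ, Z), mul(SZ, SSZ)))))))))))
  step 38: S(S(S(S(S(S(S(add(add(SSZ, mul(Z, SSZ)), mul(Z, add(add(SZ, Z), mul(SZ, SSZ)))))))))))
  step 39: S(S(S(S(S(S(S(add(S(add(SZ, mul(Z, SSZ))), mul(Z, add(add(SZ, Z), mul(SZ, SSZ)))))))))))
  step 40: S(S(S(S(S(S(S(S(add(add(SZ, mul(Z, SSZ)), mul(Z, add(add(SZ, Z), mul(SZ, SSZ))))))))))))
  step 41: S(S(S(S(S(S(S(S(add(S(add(Z, mul(Z, SSZ))), mul(Z, add(add(SZ, Z), mul(SZ, SSZ))))))))))))
  step 42: S(S(S(S(S(S(S(S(S(add(add(Z, mul(Z, SSZ)), mul(Z, add(add(SZ, Z), mul(SZ, SSZ)))))))))))))
  step 43: S(S(S(S(S(S(S(S(S(add(mul(Z, SSZ), mul(Z, add(add(SZ, Z), mul(SZ, SSZ)))))))))))))
  step 44: S(S(S(S(S(S(S(S(S(add(Z, mul(Z, add(add(SZ, Z), mul(SZ, SSZ)))))))))))))
  step 45: S(S(S(S(S(S(S(S(S(mul(Z, add(add(SZ, Z), mul(SZ, SSZ))))))))))))
  step 46: S^9(Z)

Answer: normal form = S^9(Z)  (in 46 steps)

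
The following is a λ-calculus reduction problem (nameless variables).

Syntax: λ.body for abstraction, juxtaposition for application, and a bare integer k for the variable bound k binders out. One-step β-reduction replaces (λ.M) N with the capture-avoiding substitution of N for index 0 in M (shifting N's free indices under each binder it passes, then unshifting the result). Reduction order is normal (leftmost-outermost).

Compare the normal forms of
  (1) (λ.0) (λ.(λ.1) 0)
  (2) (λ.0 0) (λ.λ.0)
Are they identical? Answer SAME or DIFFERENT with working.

Answer: SAME — A ⇓ λ.0, B ⇓ λ.0

Reduction:
Term A:
  start: (λ.0) (λ.(λ.1) 0)
  →1  λ.(λ.1) 0
  →2  λ.0

Term B:
  start: (λ.0 0) (λ.λ.0)
  →1  (λ.λ.0) (λ.λ.0)
  →2  λ.0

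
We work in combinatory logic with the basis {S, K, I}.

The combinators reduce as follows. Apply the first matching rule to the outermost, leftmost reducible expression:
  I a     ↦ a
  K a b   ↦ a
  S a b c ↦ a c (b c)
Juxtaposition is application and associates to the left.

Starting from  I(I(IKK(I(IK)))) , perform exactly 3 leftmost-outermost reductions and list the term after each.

  start: I(I(IKK(I(IK))))
  step 1: I(IKK(I(IK)))
  step 2: IKK(I(IK))
  step 3: KK(I(IK))

Answer: after 3 steps: KK(I(IK))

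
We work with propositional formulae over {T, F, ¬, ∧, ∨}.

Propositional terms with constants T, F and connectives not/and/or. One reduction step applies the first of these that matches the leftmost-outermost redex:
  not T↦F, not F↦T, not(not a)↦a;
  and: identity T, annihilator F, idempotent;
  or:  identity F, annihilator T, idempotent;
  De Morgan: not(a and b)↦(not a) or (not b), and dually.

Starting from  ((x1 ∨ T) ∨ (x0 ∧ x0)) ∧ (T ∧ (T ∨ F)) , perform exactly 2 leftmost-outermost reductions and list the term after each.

Answer: after 2 steps: T ∧ (T ∧ (T ∨ F))

Derivation:
  start: ((x1 ∨ T) ∨ (x0 ∧ x0)) ∧ (T ∧ (T ∨ F))
  [1] (T ∨ (x0 ∧ x0)) ∧ (T ∧ (T ∨ F))
  [2] T ∧ (T ∧ (T ∨ F))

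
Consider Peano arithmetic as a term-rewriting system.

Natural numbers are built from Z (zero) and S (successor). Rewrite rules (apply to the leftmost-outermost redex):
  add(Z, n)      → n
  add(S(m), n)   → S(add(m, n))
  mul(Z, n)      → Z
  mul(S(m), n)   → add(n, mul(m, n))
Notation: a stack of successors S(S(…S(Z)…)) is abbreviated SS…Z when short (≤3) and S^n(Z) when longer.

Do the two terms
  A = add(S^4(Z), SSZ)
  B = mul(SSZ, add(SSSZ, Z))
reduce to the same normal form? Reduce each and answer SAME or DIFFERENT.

Term A:
  start: add(S^4(Z), SSZ)
  [1] S(add(SSSZ, SSZ))
  [2] S(S(add(SSZ, SSZ)))
  [3] S(S(S(add(SZ, SSZ))))
  [4] S(S(S(S(add(Z, SSZ)))))
  [5] S^6(Z)

Term B:
  start: mul(SSZ, add(SSSZ, Z))
  [1] add(add(SSSZ, Z), mul(SZ, add(SSSZ, Z)))
  [2] add(S(add(SSZ, Z)), mul(SZ, add(SSSZ, Z)))
  [3] S(add(add(SSZ, Z), mul(SZ, add(SSSZ, Z))))
  [4] S(add(S(add(SZ, Z)), mul(SZ, add(SSSZ, Z))))
  [5] S(S(add(add(SZ, Z), mul(SZ, add(SSSZ, Z)))))
  [6] S(S(add(S(add(Z, Z)), mul(SZ, add(SSSZ, Z)))))
  [7] S(S(S(add(add(Z, Z), mul(SZ, add(SSSZ, Z))))))
  [8] S(S(S(add(Z, mul(SZ, add(SSSZ, Z))))))
  [9] S(S(S(mul(SZ, add(SSSZ, Z)))))
  [10] S(S(S(add(add(SSSZ, Z), mul(Z, add(SSSZ, Z))))))
  [11] S(S(S(add(S(add(SSZ, Z)), mul(Z, add(SSSZ, Z))))))
  [12] S(S(S(S(add(add(SSZ, Z), mul(Z, add(SSSZ, Z)))))))
  [13] S(S(S(S(add(S(add(SZ, Z)), mul(Z, add(SSSZ, Z)))))))
  [14] S(S(S(S(S(add(add(SZ, Z), mul(Z, add(SSSZ, Z))))))))
  [15] S(S(S(S(S(add(S(add(Z, Z)), mul(Z, add(SSSZ, Z))))))))
  [16] S(S(S(S(S(S(add(add(Z, Z), mul(Z, add(SSSZ, Z)))))))))
  [17] S(S(S(S(S(S(add(Z, mul(Z, add(SSSZ, Z)))))))))
  [18] S(S(S(S(S(S(mul(Z, add(SSSZ, Z))))))))
  [19] S^6(Z)

Answer: SAME — A ⇓ S^6(Z), B ⇓ S^6(Z)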